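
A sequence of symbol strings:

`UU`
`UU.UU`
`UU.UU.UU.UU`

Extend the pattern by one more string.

Every step duplicates the string with '.' between the halves.
So the next term is two copies of UU.UU.UU.UU with '.' between the halves.

UU.UU.UU.UU.UU.UU.UU.UU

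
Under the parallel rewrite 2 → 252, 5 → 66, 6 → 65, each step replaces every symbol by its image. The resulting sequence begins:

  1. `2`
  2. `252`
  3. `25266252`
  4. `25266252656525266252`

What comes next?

Replace each of the 20 characters of 25266252656525266252 in place — 252 66 252 65 65 252 66 252 65 66 65 66 252 66 252 65 65 252 66 252 — and concatenate.

252662526565252662526566656625266252656525266252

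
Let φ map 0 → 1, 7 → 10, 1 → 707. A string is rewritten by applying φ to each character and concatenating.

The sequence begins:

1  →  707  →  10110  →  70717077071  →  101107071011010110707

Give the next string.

7071707707110110707170770717071707707110110

φ(101107071011010110707) expands symbol-by-symbol to 707 1 707 707 1 10 1 10 707 1 707 707 1 707 1 707 707 1 10 1 10; joining the 21 pieces gives the next term.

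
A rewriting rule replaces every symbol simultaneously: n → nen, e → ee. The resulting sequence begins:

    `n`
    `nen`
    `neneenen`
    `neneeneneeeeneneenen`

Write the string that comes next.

neneeneneeeeneneeneneeeeeeeeneneeneneeeeneneenen

Replace each of the 20 characters of neneeneneeeeneneenen in place — nen ee nen ee ee nen ee nen ee ee ee ee nen ee nen ee ee nen ee nen — and concatenate.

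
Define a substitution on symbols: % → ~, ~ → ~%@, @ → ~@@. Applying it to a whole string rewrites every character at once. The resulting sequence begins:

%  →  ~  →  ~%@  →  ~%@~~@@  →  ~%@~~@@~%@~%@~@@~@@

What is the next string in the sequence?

Rewriting the 19 symbols of ~%@~~@@~%@~%@~@@~@@ one by one yields ~%@ ~ ~@@ ~%@ ~%@ ~@@ ~@@ ~%@ ~ ~@@ ~%@ ~ ~@@ ~%@ ~@@ ~@@ ~%@ ~@@ ~@@; concatenated:

~%@~~@@~%@~%@~@@~@@~%@~~@@~%@~~@@~%@~@@~@@~%@~@@~@@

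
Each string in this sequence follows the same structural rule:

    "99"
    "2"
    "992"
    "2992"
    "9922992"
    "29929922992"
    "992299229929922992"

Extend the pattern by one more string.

29929922992992299229929922992

From term 3 onward, concatenate the second-to-last term with the last: 99·2 = 992, 2·992 = 2992, …
Continuing: 29929922992 · 992299229929922992 gives term 8.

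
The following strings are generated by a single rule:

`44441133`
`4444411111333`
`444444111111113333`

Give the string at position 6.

444444444111111111111111113333333

Term n consists of n+3 4's, followed by 3n-1 1's, followed by n+1 3's (n = 1, 2, …).
At n = 6 the blocks have lengths 9, 17, 7.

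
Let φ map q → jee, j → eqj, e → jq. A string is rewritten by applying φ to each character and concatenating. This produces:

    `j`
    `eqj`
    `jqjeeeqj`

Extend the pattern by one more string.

Rewriting each symbol of jqjeeeqj: j→eqj, q→jee, j→eqj, e→jq, e→jq, e→jq, q→jee, j→eqj, which concatenates to eqj jee eqj jq jq jq jee eqj.

eqjjeeeqjjqjqjqjeeeqj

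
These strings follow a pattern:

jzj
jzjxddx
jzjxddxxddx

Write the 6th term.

jzjxddxxddxxddxxddxxddx

Every step adds xddx to the end: s(k+1) = s(k)·xddx.
From jzjxddxxddx, 3 further steps: jzjxddxxddx → jzjxddxxddxxddx → jzjxddxxddxxddxxddx → (answer).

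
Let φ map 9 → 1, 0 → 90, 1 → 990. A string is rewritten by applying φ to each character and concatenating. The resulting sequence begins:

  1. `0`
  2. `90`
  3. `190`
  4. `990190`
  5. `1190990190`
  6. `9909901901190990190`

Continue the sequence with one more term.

Rewriting the 19 symbols of 9909901901190990190 one by one yields 1 1 90 1 1 90 990 1 90 990 990 1 90 1 1 90 990 1 90; concatenated:

119011909901909909901901190990190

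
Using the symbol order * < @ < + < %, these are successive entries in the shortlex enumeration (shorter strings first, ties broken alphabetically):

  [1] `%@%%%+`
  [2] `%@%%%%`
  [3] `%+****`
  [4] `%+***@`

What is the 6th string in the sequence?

%+***%

Continuing the enumeration 2 steps past %+***@: %+***@ → %+***+ → (answer).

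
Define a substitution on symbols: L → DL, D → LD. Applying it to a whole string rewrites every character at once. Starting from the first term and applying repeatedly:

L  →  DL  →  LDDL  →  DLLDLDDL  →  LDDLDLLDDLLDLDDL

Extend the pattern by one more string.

DLLDLDDLLDDLDLLDLDDLDLLDDLLDLDDL

Applying the rule to each of the 16 symbols of LDDLDLLDDLLDLDDL gives the pieces DL LD LD DL LD DL DL LD LD DL DL LD DL LD LD DL, which concatenate to the answer.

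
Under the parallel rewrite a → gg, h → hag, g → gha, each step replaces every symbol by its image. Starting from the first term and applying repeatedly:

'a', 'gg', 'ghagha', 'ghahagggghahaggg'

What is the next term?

Applying the rule to each of the 16 symbols of ghahagggghahaggg gives the pieces gha hag gg hag gg gha gha gha gha hag gg hag gg gha gha gha, which concatenate to the answer.

ghahaggghagggghaghaghaghahaggghagggghaghagha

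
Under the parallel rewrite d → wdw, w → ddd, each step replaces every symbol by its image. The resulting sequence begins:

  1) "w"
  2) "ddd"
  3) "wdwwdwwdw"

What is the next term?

Expanding wdwwdwwdw: w→ddd, d→wdw, w→ddd, w→ddd, d→wdw, w→ddd, w→ddd, d→wdw, w→ddd. Concatenated: ddd wdw ddd ddd wdw ddd ddd wdw ddd.

dddwdwddddddwdwddddddwdwddd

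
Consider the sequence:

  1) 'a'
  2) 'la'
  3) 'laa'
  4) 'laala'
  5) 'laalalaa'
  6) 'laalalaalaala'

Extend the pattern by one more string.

Each term (from the third on) is the previous term followed by the one before it: term 3 = la·a = laa.
The next term joins laalalaalaala and laalalaa.

laalalaalaalalaalalaa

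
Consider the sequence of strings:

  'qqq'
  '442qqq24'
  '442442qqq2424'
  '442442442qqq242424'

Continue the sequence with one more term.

Every step adds 442 to the front and 24 to the end of the previous string.
Applying this once more to 442442442qqq242424:

442442442442qqq24242424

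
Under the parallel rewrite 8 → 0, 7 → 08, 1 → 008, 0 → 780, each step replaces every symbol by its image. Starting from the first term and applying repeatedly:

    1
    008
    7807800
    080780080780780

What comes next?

78007800807807800780080780080780

φ(080780080780780) expands symbol-by-symbol to 780 0 780 08 0 780 780 0 780 08 0 780 08 0 780; joining the 15 pieces gives the next term.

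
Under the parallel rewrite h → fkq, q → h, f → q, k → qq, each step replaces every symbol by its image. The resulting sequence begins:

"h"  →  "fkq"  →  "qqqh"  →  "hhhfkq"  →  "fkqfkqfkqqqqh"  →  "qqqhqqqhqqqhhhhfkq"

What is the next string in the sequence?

Rewriting the 18 symbols of qqqhqqqhqqqhhhhfkq one by one yields h h h fkq h h h fkq h h h fkq fkq fkq fkq q qq h; concatenated:

hhhfkqhhhfkqhhhfkqfkqfkqfkqqqqh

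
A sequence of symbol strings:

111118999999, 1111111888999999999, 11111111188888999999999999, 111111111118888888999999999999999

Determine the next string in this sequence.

1111111111111888888888999999999999999999

Reading off run lengths: 1 runs 5, 7, 9, 11; 8 runs 1, 3, 5, 7; 9 runs 6, 9, 12, 15 — each is linear in n (n = 1, 2, …).
Setting n = 5 gives 13, 9, 18 characters in each block.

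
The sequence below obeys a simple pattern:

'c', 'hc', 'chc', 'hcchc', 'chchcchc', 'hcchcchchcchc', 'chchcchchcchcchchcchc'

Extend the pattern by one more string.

This is a Fibonacci-style word recurrence s(k) = s(k−2)·s(k−1): e.g. c·hc = chc.
The next term joins hcchcchchcchc and chchcchchcchcchchcchc.

hcchcchchcchcchchcchchcchcchchcchc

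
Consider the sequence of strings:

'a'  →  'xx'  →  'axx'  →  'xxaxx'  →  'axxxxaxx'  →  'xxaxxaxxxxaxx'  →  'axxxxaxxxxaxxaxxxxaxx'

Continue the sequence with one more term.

xxaxxaxxxxaxxaxxxxaxxxxaxxaxxxxaxx

From term 3 onward, concatenate the second-to-last term with the last: a·xx = axx, xx·axx = xxaxx, …
The next term joins xxaxxaxxxxaxx and axxxxaxxxxaxxaxxxxaxx.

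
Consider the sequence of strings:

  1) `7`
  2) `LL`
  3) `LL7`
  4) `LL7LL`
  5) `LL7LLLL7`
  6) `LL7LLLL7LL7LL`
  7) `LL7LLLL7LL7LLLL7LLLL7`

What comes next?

LL7LLLL7LL7LLLL7LLLL7LL7LLLL7LL7LL

From term 3 onward, concatenate the last term with the second-to-last: LL·7 = LL7, LL7·LL = LL7LL, …
Continuing: LL7LLLL7LL7LLLL7LLLL7 · LL7LLLL7LL7LL gives term 8.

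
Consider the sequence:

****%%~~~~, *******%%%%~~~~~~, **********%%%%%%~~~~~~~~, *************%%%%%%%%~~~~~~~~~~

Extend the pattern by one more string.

Each string has the form *^{3n+1} %^{2n} ~^{2n+2} (n = 1, 2, …).
At n = 5 the blocks have lengths 16, 10, 12.

****************%%%%%%%%%%~~~~~~~~~~~~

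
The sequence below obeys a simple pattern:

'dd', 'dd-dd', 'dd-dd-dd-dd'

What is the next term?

Each string is two copies of the previous one joined by '-'.
Doubling dd-dd-dd-dd with '-' between the halves:

dd-dd-dd-dd-dd-dd-dd-dd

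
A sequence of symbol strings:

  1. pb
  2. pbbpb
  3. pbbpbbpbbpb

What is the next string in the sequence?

pbbpbbpbbpbbpbbpbbpbbpb

Every step duplicates the string with 'b' between the halves.
One more doubling of pbbpbbpbbpb gives the answer.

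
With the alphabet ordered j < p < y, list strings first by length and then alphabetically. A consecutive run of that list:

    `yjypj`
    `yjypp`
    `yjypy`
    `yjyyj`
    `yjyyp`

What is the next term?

Find the rightmost character of yjyyp below y, bump it to the next letter, and reset everything to its right to j.

yjyyy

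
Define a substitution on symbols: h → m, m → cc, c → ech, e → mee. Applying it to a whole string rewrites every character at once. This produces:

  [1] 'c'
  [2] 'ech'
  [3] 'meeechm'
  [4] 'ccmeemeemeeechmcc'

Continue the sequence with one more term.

echechccmeemeeccmeemeeccmeemeemeeechmccechech

φ(ccmeemeemeeechmcc) expands symbol-by-symbol to ech ech cc mee mee cc mee mee cc mee mee mee ech m cc ech ech; joining the 17 pieces gives the next term.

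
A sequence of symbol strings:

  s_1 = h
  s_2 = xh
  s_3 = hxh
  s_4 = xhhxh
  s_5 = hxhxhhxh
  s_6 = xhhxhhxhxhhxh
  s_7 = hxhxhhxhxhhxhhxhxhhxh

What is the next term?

From term 3 onward, concatenate the second-to-last term with the last: h·xh = hxh, xh·hxh = xhhxh, …
So term 8 is xhhxhhxhxhhxh·hxhxhhxhxhhxhhxhxhhxh.

xhhxhhxhxhhxhhxhxhhxhxhhxhhxhxhhxh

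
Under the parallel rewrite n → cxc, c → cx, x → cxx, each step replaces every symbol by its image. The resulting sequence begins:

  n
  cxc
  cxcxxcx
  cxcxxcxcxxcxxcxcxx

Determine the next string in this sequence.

Rewriting the 18 symbols of cxcxxcxcxxcxxcxcxx one by one yields cx cxx cx cxx cxx cx cxx cx cxx cxx cx cxx cxx cx cxx cx cxx cxx; concatenated:

cxcxxcxcxxcxxcxcxxcxcxxcxxcxcxxcxxcxcxxcxcxxcxx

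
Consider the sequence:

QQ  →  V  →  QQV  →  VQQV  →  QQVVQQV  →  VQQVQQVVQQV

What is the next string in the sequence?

QQVVQQVVQQVQQVVQQV

Each term (from the third on) is the two preceding terms concatenated in order: term 3 = QQ·V = QQV.
Continuing: QQVVQQV · VQQVQQVVQQV gives term 7.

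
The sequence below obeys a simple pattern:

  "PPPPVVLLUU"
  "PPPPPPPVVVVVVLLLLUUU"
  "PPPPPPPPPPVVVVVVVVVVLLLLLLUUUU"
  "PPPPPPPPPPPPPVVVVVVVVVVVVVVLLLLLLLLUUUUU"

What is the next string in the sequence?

PPPPPPPPPPPPPPPPVVVVVVVVVVVVVVVVVVLLLLLLLLLLUUUUUU

Reading off run lengths: P runs 4, 7, 10, 13; V runs 2, 6, 10, 14; L runs 2, 4, 6, 8; U runs 2, 3, 4, 5 — each is linear in n (n = 1, 2, …).
At n = 5 the blocks have lengths 16, 18, 10, 6.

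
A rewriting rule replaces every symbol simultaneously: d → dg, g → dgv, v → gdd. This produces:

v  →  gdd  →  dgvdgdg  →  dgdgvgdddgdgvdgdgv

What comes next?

Rewriting the 18 symbols of dgdgvgdddgdgvdgdgv one by one yields dg dgv dg dgv gdd dgv dg dg dg dgv dg dgv gdd dg dgv dg dgv gdd; concatenated:

dgdgvdgdgvgdddgvdgdgdgdgvdgdgvgdddgdgvdgdgvgdd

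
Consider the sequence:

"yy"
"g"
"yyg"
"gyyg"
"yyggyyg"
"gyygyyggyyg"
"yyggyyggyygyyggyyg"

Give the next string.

gyygyyggyygyyggyyggyygyyggyyg

Each term (from the third on) is the two preceding terms concatenated in order: term 3 = yy·g = yyg.
The next term joins gyygyyggyyg and yyggyyggyygyyggyyg.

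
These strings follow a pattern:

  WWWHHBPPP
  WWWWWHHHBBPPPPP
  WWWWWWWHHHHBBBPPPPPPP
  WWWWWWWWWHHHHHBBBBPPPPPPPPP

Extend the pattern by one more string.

WWWWWWWWWWWHHHHHHBBBBBPPPPPPPPPPP

The n-th term is 2n+1 W's then n+1 H's then n B's then 2n+1 P's (n = 1, 2, …).
Setting n = 5 gives 11, 6, 5, 11 characters in each block.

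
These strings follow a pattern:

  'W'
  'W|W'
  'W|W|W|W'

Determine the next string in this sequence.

s(k+1) = s(k)·|·s(k) — each term doubles the last with '|' between the halves.
One more doubling of W|W|W|W gives the answer.

W|W|W|W|W|W|W|W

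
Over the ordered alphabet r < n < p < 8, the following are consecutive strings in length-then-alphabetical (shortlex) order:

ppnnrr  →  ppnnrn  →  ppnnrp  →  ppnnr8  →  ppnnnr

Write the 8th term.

ppnnn8

Continuing the enumeration 3 steps past ppnnnr: ppnnnr → ppnnnn → ppnnnp → (answer).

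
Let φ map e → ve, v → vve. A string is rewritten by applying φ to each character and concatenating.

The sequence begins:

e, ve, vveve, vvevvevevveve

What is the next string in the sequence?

vvevvevevvevvevevvevevvevvevevveve

φ(vvevvevevveve) expands symbol-by-symbol to vve vve ve vve vve ve vve ve vve vve ve vve ve; joining the 13 pieces gives the next term.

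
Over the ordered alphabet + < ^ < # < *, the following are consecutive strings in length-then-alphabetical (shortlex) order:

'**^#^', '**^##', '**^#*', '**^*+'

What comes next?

The successor of **^*+ increments the rightmost position that isn't already * and resets every position after it to +.

**^*^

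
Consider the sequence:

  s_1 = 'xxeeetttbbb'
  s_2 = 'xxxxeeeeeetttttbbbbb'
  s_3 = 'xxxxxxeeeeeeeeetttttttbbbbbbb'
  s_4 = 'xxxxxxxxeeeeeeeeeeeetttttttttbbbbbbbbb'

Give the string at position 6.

xxxxxxxxxxxxeeeeeeeeeeeeeeeeeetttttttttttttbbbbbbbbbbbbb

The n-th term is 2n x's then 3n e's then 2n+1 t's then 2n+1 b's (n = 1, 2, …).
Setting n = 6 gives 12, 18, 13, 13 characters in each block.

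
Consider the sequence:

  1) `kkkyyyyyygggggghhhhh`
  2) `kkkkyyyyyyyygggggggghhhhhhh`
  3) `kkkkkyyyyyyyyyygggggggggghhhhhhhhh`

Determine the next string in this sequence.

Each string has the form k^{n+1} y^{2n+2} g^{2n+2} h^{2n+1}, where the shown terms are n = 2, 3, 4.
For the next term, n = 5, so the run lengths are 6, 12, 12, 11.

kkkkkkyyyyyyyyyyyygggggggggggghhhhhhhhhhh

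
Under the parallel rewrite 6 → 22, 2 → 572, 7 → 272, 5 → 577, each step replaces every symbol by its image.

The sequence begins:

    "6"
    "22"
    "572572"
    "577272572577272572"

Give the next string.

Applying the rule to each of the 18 symbols of 577272572577272572 gives the pieces 577 272 272 572 272 572 577 272 572 577 272 272 572 272 572 577 272 572, which concatenate to the answer.

577272272572272572577272572577272272572272572577272572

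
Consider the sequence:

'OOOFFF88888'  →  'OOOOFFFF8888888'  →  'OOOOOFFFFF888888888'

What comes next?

OOOOOOFFFFFF88888888888

The n-th term is n O's then n F's then 2n-1 8's, where the shown terms are n = 3, 4, 5.
For the next term, n = 6, so the run lengths are 6, 6, 11.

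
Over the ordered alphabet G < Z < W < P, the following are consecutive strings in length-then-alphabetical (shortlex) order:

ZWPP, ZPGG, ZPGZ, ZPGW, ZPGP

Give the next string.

Find the rightmost character of ZPGP below P, bump it to the next letter, and reset everything to its right to G.

ZPZG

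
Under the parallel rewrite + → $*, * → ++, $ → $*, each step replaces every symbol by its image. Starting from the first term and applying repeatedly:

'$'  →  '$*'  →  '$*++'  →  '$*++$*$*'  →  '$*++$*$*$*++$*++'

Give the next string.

Applying the rule to each of the 16 symbols of $*++$*$*$*++$*++ gives the pieces $* ++ $* $* $* ++ $* ++ $* ++ $* $* $* ++ $* $*, which concatenate to the answer.

$*++$*$*$*++$*++$*++$*$*$*++$*$*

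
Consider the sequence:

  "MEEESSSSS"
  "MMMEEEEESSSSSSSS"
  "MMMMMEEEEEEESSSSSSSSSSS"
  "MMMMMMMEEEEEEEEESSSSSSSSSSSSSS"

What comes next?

MMMMMMMMMEEEEEEEEEEESSSSSSSSSSSSSSSSS

The n-th term is 2n-1 M's then 2n+1 E's then 3n+2 S's (n = 1, 2, …).
For the next term, n = 5, so the run lengths are 9, 11, 17.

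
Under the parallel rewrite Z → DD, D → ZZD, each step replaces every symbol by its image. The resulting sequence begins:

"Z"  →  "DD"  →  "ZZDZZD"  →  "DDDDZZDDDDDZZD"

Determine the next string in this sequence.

Applying the rule to each of the 14 symbols of DDDDZZDDDDDZZD gives the pieces ZZD ZZD ZZD ZZD DD DD ZZD ZZD ZZD ZZD ZZD DD DD ZZD, which concatenate to the answer.

ZZDZZDZZDZZDDDDDZZDZZDZZDZZDZZDDDDDZZD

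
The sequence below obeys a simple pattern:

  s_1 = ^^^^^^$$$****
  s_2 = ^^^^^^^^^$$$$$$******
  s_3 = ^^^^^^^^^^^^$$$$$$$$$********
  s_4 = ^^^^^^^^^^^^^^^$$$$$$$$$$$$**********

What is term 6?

The n-th term is 3n+3 ^'s then 3n $'s then 2n+2 *'s (n = 1, 2, …).
At n = 6 the blocks have lengths 21, 18, 14.

^^^^^^^^^^^^^^^^^^^^^$$$$$$$$$$$$$$$$$$**************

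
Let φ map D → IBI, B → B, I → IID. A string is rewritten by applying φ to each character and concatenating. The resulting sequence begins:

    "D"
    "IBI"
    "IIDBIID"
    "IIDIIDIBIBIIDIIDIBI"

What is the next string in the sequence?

IIDIIDIBIIIDIIDIBIIIDBIIDBIIDIIDIBIIIDIIDIBIIIDBIID

Replace each of the 19 characters of IIDIIDIBIBIIDIIDIBI in place — IID IID IBI IID IID IBI IID B IID B IID IID IBI IID IID IBI IID B IID — and concatenate.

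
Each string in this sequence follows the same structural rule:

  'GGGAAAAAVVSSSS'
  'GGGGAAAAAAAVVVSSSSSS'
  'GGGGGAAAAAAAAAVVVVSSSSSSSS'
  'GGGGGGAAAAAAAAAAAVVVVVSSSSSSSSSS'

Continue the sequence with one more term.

GGGGGGGAAAAAAAAAAAAAVVVVVVSSSSSSSSSSSS

The n-th term is n+1 G's then 2n+1 A's then n V's then 2n S's, where the shown terms are n = 2, 3, 4, 5.
Setting n = 6 gives 7, 13, 6, 12 characters in each block.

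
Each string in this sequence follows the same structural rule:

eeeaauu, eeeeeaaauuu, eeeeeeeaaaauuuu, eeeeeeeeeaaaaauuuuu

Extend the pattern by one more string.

The n-th term is 2n-1 e's then n a's then n u's, where the shown terms are n = 2, 3, 4, 5.
For the next term, n = 6, so the run lengths are 11, 6, 6.

eeeeeeeeeeeaaaaaauuuuuu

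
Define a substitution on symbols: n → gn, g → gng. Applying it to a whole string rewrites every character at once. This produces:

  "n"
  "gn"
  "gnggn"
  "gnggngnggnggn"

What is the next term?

Applying the rule to each of the 13 symbols of gnggngnggnggn gives the pieces gng gn gng gng gn gng gn gng gng gn gng gng gn, which concatenate to the answer.

gnggngnggnggngnggngnggnggngnggnggn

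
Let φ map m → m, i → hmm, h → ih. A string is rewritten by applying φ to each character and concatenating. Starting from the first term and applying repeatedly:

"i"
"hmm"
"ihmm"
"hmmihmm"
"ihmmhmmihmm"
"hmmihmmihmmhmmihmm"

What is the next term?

φ(hmmihmmihmmhmmihmm) expands symbol-by-symbol to ih m m hmm ih m m hmm ih m m ih m m hmm ih m m; joining the 18 pieces gives the next term.

ihmmhmmihmmhmmihmmihmmhmmihmm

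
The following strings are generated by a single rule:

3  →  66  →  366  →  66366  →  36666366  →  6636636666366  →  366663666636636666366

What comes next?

This is a Fibonacci-style word recurrence s(k) = s(k−2)·s(k−1): e.g. 3·66 = 366.
The next term joins 6636636666366 and 366663666636636666366.

6636636666366366663666636636666366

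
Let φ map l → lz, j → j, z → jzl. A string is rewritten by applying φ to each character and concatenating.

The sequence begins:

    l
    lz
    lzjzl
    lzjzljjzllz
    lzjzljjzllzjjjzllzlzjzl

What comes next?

Applying the rule to each of the 23 symbols of lzjzljjzllzjjjzllzlzjzl gives the pieces lz jzl j jzl lz j j jzl lz lz jzl j j j jzl lz lz jzl lz jzl j jzl lz, which concatenate to the answer.

lzjzljjzllzjjjzllzlzjzljjjjzllzlzjzllzjzljjzllz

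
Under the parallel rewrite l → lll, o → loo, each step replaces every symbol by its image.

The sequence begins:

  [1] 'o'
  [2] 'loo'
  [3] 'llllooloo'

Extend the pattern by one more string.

lllllllllllllooloollllooloo

Rewriting each symbol of llllooloo: l→lll, l→lll, l→lll, l→lll, o→loo, o→loo, l→lll, o→loo, o→loo, which concatenates to lll lll lll lll loo loo lll loo loo.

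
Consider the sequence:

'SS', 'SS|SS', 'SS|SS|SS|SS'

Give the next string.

SS|SS|SS|SS|SS|SS|SS|SS

Each string is two copies of the previous one joined by '|'.
So the next term is two copies of SS|SS|SS|SS with '|' between the halves.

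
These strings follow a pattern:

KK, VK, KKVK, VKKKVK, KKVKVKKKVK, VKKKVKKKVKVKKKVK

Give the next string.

This is a Fibonacci-style word recurrence s(k) = s(k−2)·s(k−1): e.g. KK·VK = KKVK.
Continuing: KKVKVKKKVK · VKKKVKKKVKVKKKVK gives term 7.

KKVKVKKKVKVKKKVKKKVKVKKKVK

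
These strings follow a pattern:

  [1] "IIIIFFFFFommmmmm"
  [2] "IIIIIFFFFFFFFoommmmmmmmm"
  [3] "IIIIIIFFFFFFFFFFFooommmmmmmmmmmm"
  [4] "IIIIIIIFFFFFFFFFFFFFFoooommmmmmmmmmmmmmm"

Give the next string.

Reading off run lengths: I runs 4, 5, 6, 7; F runs 5, 8, 11, 14; o runs 1, 2, 3, 4; m runs 6, 9, 12, 15 — each is linear in n, where the shown terms are n = 2, 3, 4, 5.
Setting n = 6 gives 8, 17, 5, 18 characters in each block.

IIIIIIIIFFFFFFFFFFFFFFFFFooooommmmmmmmmmmmmmmmmm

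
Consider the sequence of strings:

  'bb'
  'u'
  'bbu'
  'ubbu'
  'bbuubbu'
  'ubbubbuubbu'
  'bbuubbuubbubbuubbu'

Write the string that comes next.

ubbubbuubbubbuubbuubbubbuubbu

Each term (from the third on) is the two preceding terms concatenated in order: term 3 = bb·u = bbu.
So term 8 is ubbubbuubbu·bbuubbuubbubbuubbu.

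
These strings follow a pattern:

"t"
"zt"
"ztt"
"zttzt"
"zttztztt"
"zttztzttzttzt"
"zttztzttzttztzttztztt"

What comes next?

This is a Fibonacci-style word recurrence s(k) = s(k−1)·s(k−2): e.g. zt·t = ztt.
So term 8 is zttztzttzttztzttztztt·zttztzttzttzt.

zttztzttzttztzttztzttzttztzttzttzt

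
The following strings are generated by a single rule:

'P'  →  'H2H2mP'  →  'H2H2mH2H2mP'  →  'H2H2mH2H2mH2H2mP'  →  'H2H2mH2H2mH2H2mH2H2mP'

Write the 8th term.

Each term is the previous one with H2H2m prepended.
From H2H2mH2H2mH2H2mH2H2mP, 3 further steps: H2H2mH2H2mH2H2mH2H2mP → H2H2mH2H2mH2H2mH2H2mH2H2mP → H2H2mH2H2mH2H2mH2H2mH2H2mH2H2mP → (answer).

H2H2mH2H2mH2H2mH2H2mH2H2mH2H2mH2H2mP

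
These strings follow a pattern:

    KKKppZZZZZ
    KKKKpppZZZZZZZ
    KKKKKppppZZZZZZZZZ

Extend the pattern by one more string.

KKKKKKpppppZZZZZZZZZZZ

Term n consists of n K's, followed by n-1 p's, followed by 2n-1 Z's, where the shown terms are n = 3, 4, 5.
Setting n = 6 gives 6, 5, 11 characters in each block.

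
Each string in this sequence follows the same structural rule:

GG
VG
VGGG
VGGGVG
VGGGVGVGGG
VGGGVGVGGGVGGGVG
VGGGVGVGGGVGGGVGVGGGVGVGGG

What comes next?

From term 3 onward, concatenate the last term with the second-to-last: VG·GG = VGGG, VGGG·VG = VGGGVG, …
The next term joins VGGGVGVGGGVGGGVGVGGGVGVGGG and VGGGVGVGGGVGGGVG.

VGGGVGVGGGVGGGVGVGGGVGVGGGVGGGVGVGGGVGGGVG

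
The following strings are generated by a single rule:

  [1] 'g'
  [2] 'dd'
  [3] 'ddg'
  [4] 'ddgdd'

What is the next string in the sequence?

From term 3 onward, concatenate the last term with the second-to-last: dd·g = ddg, ddg·dd = ddgdd, …
The next term joins ddgdd and ddg.

ddgddddg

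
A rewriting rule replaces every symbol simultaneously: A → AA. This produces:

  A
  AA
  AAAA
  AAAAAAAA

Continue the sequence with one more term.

AAAAAAAAAAAAAAAA

Apply φ to AAAAAAAA symbol by symbol: A→AA, A→AA, A→AA, A→AA, A→AA, A→AA, A→AA, A→AA; joined: AA AA AA AA AA AA AA AA.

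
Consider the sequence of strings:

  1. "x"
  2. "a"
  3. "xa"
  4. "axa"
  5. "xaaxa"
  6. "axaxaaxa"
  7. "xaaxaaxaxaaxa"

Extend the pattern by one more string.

This is a Fibonacci-style word recurrence s(k) = s(k−2)·s(k−1): e.g. x·a = xa.
Continuing: axaxaaxa · xaaxaaxaxaaxa gives term 8.

axaxaaxaxaaxaaxaxaaxa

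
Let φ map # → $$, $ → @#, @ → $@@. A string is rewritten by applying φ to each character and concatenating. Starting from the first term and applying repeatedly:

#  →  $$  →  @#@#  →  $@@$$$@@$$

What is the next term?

Rewriting each symbol of $@@$$$@@$$: $→@#, @→$@@, @→$@@, $→@#, $→@#, $→@#, @→$@@, @→$@@, $→@#, $→@#, which concatenates to @# $@@ $@@ @# @# @# $@@ $@@ @# @#.

@#$@@$@@@#@#@#$@@$@@@#@#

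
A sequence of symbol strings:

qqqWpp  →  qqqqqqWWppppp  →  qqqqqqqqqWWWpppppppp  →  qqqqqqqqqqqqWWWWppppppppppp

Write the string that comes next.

qqqqqqqqqqqqqqqWWWWWpppppppppppppp

Term n consists of 3n q's, followed by n W's, followed by 3n-1 p's (n = 1, 2, …).
Setting n = 5 gives 15, 5, 14 characters in each block.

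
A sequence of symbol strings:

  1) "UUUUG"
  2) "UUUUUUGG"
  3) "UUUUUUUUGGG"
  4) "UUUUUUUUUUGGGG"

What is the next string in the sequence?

The n-th term is 2n U's then n-1 G's, where the shown terms are n = 2, 3, 4, 5.
Setting n = 6 gives 12, 5 characters in each block.

UUUUUUUUUUUUGGGGG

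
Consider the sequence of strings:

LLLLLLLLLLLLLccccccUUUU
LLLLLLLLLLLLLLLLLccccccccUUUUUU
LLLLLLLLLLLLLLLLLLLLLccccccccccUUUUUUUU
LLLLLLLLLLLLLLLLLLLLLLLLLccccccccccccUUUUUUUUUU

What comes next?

LLLLLLLLLLLLLLLLLLLLLLLLLLLLLccccccccccccccUUUUUUUUUUUU

The n-th term is 4n+1 L's then 2n c's then 2n-2 U's, where the shown terms are n = 3, 4, 5, 6.
For the next term, n = 7, so the run lengths are 29, 14, 12.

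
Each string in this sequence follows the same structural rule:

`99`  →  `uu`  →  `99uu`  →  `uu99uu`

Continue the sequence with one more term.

Each term (from the third on) is the two preceding terms concatenated in order: term 3 = 99·uu = 99uu.
So term 5 is 99uu·uu99uu.

99uuuu99uu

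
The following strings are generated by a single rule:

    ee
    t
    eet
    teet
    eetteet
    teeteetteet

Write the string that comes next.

eetteetteeteetteet

Each term (from the third on) is the two preceding terms concatenated in order: term 3 = ee·t = eet.
Continuing: eetteet · teeteetteet gives term 7.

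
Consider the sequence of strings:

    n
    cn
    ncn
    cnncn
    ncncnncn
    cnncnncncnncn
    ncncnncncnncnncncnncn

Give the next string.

From term 3 onward, concatenate the second-to-last term with the last: n·cn = ncn, cn·ncn = cnncn, …
So term 8 is cnncnncncnncn·ncncnncncnncnncncnncn.

cnncnncncnncnncncnncncnncnncncnncn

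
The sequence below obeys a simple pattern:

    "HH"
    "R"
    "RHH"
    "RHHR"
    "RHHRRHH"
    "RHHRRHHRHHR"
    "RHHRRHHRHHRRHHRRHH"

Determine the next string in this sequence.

RHHRRHHRHHRRHHRRHHRHHRRHHRHHR

Each term (from the third on) is the previous term followed by the one before it: term 3 = R·HH = RHH.
Continuing: RHHRRHHRHHRRHHRRHH · RHHRRHHRHHR gives term 8.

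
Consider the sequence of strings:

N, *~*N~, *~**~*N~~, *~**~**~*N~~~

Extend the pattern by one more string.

s(k+1) = *~*·s(k)·~, so each term gains *~* as a prefix and ~ as a suffix.
Applying this once more to *~**~**~*N~~~:

*~**~**~**~*N~~~~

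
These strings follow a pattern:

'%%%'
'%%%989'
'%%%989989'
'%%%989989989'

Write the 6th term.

%%%989989989989989

Every step adds 989 to the end: s(k+1) = s(k)·989.
From %%%989989989, 2 further steps: %%%989989989 → %%%989989989989 → (answer).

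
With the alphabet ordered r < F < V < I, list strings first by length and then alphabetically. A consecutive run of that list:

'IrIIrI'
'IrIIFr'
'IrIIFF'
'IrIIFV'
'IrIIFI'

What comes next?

IrIIVr

The successor of IrIIFI increments the rightmost position that isn't already I and resets every position after it to r.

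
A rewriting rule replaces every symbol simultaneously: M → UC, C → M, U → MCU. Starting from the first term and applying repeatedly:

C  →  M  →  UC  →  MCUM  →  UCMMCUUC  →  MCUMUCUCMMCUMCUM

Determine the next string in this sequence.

UCMMCUUCMCUMMCUMUCUCMMCUUCMMCUUC

Replace each of the 16 characters of MCUMUCUCMMCUMCUM in place — UC M MCU UC MCU M MCU M UC UC M MCU UC M MCU UC — and concatenate.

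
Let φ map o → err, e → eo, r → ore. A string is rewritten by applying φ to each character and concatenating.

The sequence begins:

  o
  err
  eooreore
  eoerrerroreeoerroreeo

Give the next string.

Rewriting the 21 symbols of eoerrerroreeoerroreeo one by one yields eo err eo ore ore eo ore ore err ore eo eo err eo ore ore err ore eo eo err; concatenated:

eoerreooreoreeooreoreerroreeoeoerreooreoreerroreeoeoerr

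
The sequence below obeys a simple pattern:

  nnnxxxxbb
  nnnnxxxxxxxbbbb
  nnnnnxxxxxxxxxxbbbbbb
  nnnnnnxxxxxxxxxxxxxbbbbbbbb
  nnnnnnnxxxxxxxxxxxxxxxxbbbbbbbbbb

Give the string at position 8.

nnnnnnnnnnxxxxxxxxxxxxxxxxxxxxxxxxxbbbbbbbbbbbbbbbb

The n-th term is n+1 n's then 3n-2 x's then 2n-2 b's, where the shown terms are n = 2, 3, 4, 5, 6.
Setting n = 9 gives 10, 25, 16 characters in each block.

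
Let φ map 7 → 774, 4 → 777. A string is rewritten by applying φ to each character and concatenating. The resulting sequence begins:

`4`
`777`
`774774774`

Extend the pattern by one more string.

774774777774774777774774777

Expanding 774774774: 7→774, 7→774, 4→777, 7→774, 7→774, 4→777, 7→774, 7→774, 4→777. Concatenated: 774 774 777 774 774 777 774 774 777.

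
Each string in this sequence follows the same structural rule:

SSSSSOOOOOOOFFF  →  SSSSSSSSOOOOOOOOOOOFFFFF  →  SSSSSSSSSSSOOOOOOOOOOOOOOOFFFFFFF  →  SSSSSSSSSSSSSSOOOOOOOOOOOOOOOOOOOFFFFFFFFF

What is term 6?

SSSSSSSSSSSSSSSSSSSSOOOOOOOOOOOOOOOOOOOOOOOOOOOFFFFFFFFFFFFF

Term n consists of 3n+2 S's, followed by 4n+3 O's, followed by 2n+1 F's (n = 1, 2, …).
For term 6, n = 6, so the run lengths are 20, 27, 13.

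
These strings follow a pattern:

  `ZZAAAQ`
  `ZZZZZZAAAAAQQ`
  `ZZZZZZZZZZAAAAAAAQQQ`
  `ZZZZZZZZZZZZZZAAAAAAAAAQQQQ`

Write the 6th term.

ZZZZZZZZZZZZZZZZZZZZZZAAAAAAAAAAAAAQQQQQQ

Each string has the form Z^{4n-2} A^{2n+1} Q^{n} (n = 1, 2, …).
For term 6, n = 6, so the run lengths are 22, 13, 6.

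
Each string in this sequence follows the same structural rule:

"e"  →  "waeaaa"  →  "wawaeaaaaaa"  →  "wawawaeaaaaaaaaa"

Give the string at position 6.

s(k+1) = wa·s(k)·aaa, so each term gains wa as a prefix and aaa as a suffix.
From wawawaeaaaaaaaaa, 2 further steps: wawawaeaaaaaaaaa → wawawawaeaaaaaaaaaaaa → (answer).

wawawawawaeaaaaaaaaaaaaaaa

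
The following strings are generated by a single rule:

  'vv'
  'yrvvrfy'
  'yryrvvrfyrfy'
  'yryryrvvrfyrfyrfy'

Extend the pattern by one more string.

s(k+1) = yr·s(k)·rfy, so each term gains yr as a prefix and rfy as a suffix.
So the next term is yr·yryryrvvrfyrfyrfy·rfy.

yryryryrvvrfyrfyrfyrfy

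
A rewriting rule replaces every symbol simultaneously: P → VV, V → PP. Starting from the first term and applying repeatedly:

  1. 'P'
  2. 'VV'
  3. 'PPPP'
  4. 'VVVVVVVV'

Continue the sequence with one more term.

PPPPPPPPPPPPPPPP

Apply φ to VVVVVVVV symbol by symbol: V→PP, V→PP, V→PP, V→PP, V→PP, V→PP, V→PP, V→PP; joined: PP PP PP PP PP PP PP PP.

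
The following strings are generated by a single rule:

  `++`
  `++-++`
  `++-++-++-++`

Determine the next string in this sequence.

Every step duplicates the string with '-' between the halves.
So the next term is two copies of ++-++-++-++ with '-' between the halves.

++-++-++-++-++-++-++-++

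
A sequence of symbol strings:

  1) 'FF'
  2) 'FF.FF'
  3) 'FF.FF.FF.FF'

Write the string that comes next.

Every step duplicates the string with '.' between the halves.
Doubling FF.FF.FF.FF with '.' between the halves:

FF.FF.FF.FF.FF.FF.FF.FF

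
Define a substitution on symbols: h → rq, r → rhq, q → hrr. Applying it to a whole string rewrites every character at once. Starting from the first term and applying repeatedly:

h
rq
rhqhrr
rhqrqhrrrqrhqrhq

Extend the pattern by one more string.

Replace each of the 16 characters of rhqrqhrrrqrhqrhq in place — rhq rq hrr rhq hrr rq rhq rhq rhq hrr rhq rq hrr rhq rq hrr — and concatenate.

rhqrqhrrrhqhrrrqrhqrhqrhqhrrrhqrqhrrrhqrqhrr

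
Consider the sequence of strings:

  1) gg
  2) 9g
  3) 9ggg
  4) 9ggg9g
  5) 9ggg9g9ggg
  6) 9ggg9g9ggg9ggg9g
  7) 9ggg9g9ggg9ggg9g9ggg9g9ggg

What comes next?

9ggg9g9ggg9ggg9g9ggg9g9ggg9ggg9g9ggg9ggg9g

From term 3 onward, concatenate the last term with the second-to-last: 9g·gg = 9ggg, 9ggg·9g = 9ggg9g, …
So term 8 is 9ggg9g9ggg9ggg9g9ggg9g9ggg·9ggg9g9ggg9ggg9g.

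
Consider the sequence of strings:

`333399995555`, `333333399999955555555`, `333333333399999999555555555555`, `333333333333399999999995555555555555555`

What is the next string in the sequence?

Term n consists of 3n+1 3's, followed by 2n+2 9's, followed by 4n 5's (n = 1, 2, …).
At n = 5 the blocks have lengths 16, 12, 20.

333333333333333399999999999955555555555555555555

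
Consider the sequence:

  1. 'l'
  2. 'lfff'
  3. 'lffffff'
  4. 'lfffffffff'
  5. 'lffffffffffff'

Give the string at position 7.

lffffffffffffffffff

Each term is the previous one with fff appended.
From lffffffffffff, 2 further steps: lffffffffffff → lfffffffffffffff → (answer).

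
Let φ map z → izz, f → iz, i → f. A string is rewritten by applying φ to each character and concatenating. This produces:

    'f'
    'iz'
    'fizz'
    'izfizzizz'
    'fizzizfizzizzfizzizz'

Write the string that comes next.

Rewriting the 20 symbols of fizzizfizzizzfizzizz one by one yields iz f izz izz f izz iz f izz izz f izz izz iz f izz izz f izz izz; concatenated:

izfizzizzfizzizfizzizzfizzizzizfizzizzfizzizz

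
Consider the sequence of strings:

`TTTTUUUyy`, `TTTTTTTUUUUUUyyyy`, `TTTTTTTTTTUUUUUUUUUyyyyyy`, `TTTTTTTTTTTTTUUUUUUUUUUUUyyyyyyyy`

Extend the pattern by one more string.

Term n consists of 3n+1 T's, followed by 3n U's, followed by 2n y's (n = 1, 2, …).
Setting n = 5 gives 16, 15, 10 characters in each block.

TTTTTTTTTTTTTTTTUUUUUUUUUUUUUUUyyyyyyyyyy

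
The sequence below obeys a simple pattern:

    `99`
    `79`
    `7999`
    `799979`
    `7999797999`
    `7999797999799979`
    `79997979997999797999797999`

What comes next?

From term 3 onward, concatenate the last term with the second-to-last: 79·99 = 7999, 7999·79 = 799979, …
The next term joins 79997979997999797999797999 and 7999797999799979.

799979799979997979997979997999797999799979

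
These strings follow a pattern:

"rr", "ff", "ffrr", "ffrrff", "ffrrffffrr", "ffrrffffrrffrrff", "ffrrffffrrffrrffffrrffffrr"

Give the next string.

From term 3 onward, concatenate the last term with the second-to-last: ff·rr = ffrr, ffrr·ff = ffrrff, …
So term 8 is ffrrffffrrffrrffffrrffffrr·ffrrffffrrffrrff.

ffrrffffrrffrrffffrrffffrrffrrffffrrffrrff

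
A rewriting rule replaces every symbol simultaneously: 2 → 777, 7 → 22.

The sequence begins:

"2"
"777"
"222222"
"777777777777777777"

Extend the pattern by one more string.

φ(777777777777777777) expands symbol-by-symbol to 22 22 22 22 22 22 22 22 22 22 22 22 22 22 22 22 22 22; joining the 18 pieces gives the next term.

222222222222222222222222222222222222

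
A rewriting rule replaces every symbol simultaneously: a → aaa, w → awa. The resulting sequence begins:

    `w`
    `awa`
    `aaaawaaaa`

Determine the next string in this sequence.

Rewriting each symbol of aaaawaaaa: a→aaa, a→aaa, a→aaa, a→aaa, w→awa, a→aaa, a→aaa, a→aaa, a→aaa, which concatenates to aaa aaa aaa aaa awa aaa aaa aaa aaa.

aaaaaaaaaaaaawaaaaaaaaaaaaa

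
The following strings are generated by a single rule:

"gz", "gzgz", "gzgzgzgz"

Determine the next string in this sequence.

Every step duplicates the string.
Doubling gzgzgzgz:

gzgzgzgzgzgzgzgz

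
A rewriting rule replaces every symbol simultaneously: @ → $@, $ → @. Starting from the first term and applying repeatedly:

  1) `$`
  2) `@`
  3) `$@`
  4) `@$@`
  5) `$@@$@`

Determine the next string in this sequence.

Expanding $@@$@: $→@, @→$@, @→$@, $→@, @→$@. Concatenated: @ $@ $@ @ $@.

@$@$@@$@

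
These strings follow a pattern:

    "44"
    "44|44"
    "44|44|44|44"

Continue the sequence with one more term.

44|44|44|44|44|44|44|44

Each string is two copies of the previous one joined by '|'.
One more doubling of 44|44|44|44 gives the answer.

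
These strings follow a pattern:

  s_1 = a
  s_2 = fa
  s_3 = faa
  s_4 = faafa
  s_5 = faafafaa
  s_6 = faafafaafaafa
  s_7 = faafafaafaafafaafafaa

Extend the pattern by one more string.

From term 3 onward, concatenate the last term with the second-to-last: fa·a = faa, faa·fa = faafa, …
The next term joins faafafaafaafafaafafaa and faafafaafaafa.

faafafaafaafafaafafaafaafafaafaafa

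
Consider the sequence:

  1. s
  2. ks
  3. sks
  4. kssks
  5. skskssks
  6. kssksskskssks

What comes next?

This is a Fibonacci-style word recurrence s(k) = s(k−2)·s(k−1): e.g. s·ks = sks.
Continuing: skskssks · kssksskskssks gives term 7.

sksksskskssksskskssks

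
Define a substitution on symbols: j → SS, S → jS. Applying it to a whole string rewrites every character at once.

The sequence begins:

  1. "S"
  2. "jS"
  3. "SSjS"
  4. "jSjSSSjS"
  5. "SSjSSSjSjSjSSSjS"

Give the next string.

jSjSSSjSjSjSSSjSSSjSSSjSjSjSSSjS

φ(SSjSSSjSjSjSSSjS) expands symbol-by-symbol to jS jS SS jS jS jS SS jS SS jS SS jS jS jS SS jS; joining the 16 pieces gives the next term.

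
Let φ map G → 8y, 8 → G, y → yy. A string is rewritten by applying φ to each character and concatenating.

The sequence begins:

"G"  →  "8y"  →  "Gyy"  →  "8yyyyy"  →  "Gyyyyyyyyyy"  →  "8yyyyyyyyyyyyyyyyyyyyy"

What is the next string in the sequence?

Replace each of the 22 characters of 8yyyyyyyyyyyyyyyyyyyyy in place — G yy yy yy yy yy yy yy yy yy yy yy yy yy yy yy yy yy yy yy yy yy — and concatenate.

Gyyyyyyyyyyyyyyyyyyyyyyyyyyyyyyyyyyyyyyyyyy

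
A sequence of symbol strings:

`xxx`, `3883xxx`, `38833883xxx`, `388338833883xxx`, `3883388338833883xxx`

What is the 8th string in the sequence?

Every step adds 3883 at the front: s(k+1) = 3883·s(k).
From 3883388338833883xxx, 3 further steps: 3883388338833883xxx → 38833883388338833883xxx → 388338833883388338833883xxx → (answer).

3883388338833883388338833883xxx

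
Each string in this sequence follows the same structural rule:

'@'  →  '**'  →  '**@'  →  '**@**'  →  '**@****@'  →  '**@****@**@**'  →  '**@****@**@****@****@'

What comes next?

**@****@**@****@****@**@****@**@**

This is a Fibonacci-style word recurrence s(k) = s(k−1)·s(k−2): e.g. **·@ = **@.
Continuing: **@****@**@****@****@ · **@****@**@** gives term 8.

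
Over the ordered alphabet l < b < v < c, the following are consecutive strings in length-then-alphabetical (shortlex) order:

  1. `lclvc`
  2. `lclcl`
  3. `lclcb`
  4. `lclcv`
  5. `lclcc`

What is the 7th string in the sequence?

lcblb

Continuing the enumeration 2 steps past lclcc: lclcc → lcbll → (answer).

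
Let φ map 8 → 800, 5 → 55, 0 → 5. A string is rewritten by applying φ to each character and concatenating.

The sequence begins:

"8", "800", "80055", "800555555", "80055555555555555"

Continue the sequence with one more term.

Rewriting the 17 symbols of 80055555555555555 one by one yields 800 5 5 55 55 55 55 55 55 55 55 55 55 55 55 55 55; concatenated:

800555555555555555555555555555555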